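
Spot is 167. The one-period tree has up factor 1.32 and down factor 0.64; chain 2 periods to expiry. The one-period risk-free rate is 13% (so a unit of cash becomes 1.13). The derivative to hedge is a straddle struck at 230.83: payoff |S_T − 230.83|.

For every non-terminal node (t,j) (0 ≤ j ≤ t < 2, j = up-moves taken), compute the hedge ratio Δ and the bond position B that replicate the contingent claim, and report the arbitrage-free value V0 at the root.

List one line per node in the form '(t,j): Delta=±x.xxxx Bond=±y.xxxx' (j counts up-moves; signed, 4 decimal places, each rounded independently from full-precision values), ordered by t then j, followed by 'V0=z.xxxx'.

(0,0): Delta=-0.3245 Bond=116.8779
(1,0): Delta=-1.0000 Bond=204.2743
(1,1): Delta=-0.1975 Bond=104.0752
V0=62.6940

No-arbitrage ⇒ martingale measure with p* = (R−d)/(u−d) = 0.7206.
Payoff layer (t=2): V(2,0)=162.4268, V(2,1)=89.7484, V(2,2)=60.1508
Node (1,0) S=106.8800: V=(p*·89.7484+(1−p*)·162.4268)/1.13=97.3943; Δ=(89.7484−162.4268)/(141.0816−68.4032)=-1.0000; B=V−Δ·S=204.2743
Node (1,1) S=220.4400: V=(p*·60.1508+(1−p*)·89.7484)/1.13=60.5493; Δ=(60.1508−89.7484)/(290.9808−141.0816)=-0.1975; B=V−Δ·S=104.0752
Node (0,0) S=167.0000: V=(p*·60.5493+(1−p*)·97.3943)/1.13=62.6940; Δ=(60.5493−97.3943)/(220.4400−106.8800)=-0.3245; B=V−Δ·S=116.8779
Root portfolio cost Δ·167+B reproduces V0=62.6940.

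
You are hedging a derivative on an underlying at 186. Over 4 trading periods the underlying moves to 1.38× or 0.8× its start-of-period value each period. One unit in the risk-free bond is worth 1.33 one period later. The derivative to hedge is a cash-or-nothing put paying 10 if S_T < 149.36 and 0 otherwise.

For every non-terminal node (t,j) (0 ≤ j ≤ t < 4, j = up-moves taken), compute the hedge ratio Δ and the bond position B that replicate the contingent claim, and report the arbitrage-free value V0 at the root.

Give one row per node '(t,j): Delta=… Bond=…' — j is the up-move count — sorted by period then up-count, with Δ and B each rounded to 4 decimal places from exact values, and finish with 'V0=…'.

(0,0): Delta=-0.0008 Bond=0.1570
(1,0): Delta=-0.0103 Bond=1.6250
(1,1): Delta=-0.0003 Bond=0.0752
(2,0): Delta=-0.0995 Bond=12.7786
(2,1): Delta=-0.0054 Bond=1.1596
(2,2): Delta=0.0000 Bond=0.0000
(3,0): Delta=0.0000 Bond=7.5188
(3,1): Delta=-0.1050 Bond=17.8896
(3,2): Delta=0.0000 Bond=0.0000
(3,3): Delta=0.0000 Bond=0.0000
V0=0.0077

Under the risk-neutral measure, an up-move has probability p* = (R−d)/(u−d) = 0.9138 and values discount at R = 1.33.
Payoff layer (t=4): V(4,0)=10.0000, V(4,1)=10.0000, V(4,2)=0.0000, V(4,3)=0.0000, V(4,4)=0.0000
(3,0): S=95.2320. Δ = (V_up−V_dn)/(S_up−S_dn) = (10.0000−10.0000)/(131.4202−76.1856) = 0.0000. V = [p*·10.0000 + (1−p*)·10.0000]/1.33 = 7.5188. B = V − Δ·S = 7.5188.
(3,1): S=164.2752. Δ = (V_up−V_dn)/(S_up−S_dn) = (0.0000−10.0000)/(226.6998−131.4202) = -0.1050. V = [p*·0.0000 + (1−p*)·10.0000]/1.33 = 0.6482. B = V − Δ·S = 17.8896.
(3,2): S=283.3747. Δ = (V_up−V_dn)/(S_up−S_dn) = (0.0000−0.0000)/(391.0571−226.6998) = 0.0000. V = [p*·0.0000 + (1−p*)·0.0000]/1.33 = 0.0000. B = V − Δ·S = 0.0000.
(3,3): S=488.8214. Δ = (V_up−V_dn)/(S_up−S_dn) = (0.0000−0.0000)/(674.5735−391.0571) = 0.0000. V = [p*·0.0000 + (1−p*)·0.0000]/1.33 = 0.0000. B = V − Δ·S = 0.0000.
(2,0): S=119.0400. Δ = (V_up−V_dn)/(S_up−S_dn) = (0.6482−7.5188)/(164.2752−95.2320) = -0.0995. V = [p*·0.6482 + (1−p*)·7.5188]/1.33 = 0.9327. B = V − Δ·S = 12.7786.
(2,1): S=205.3440. Δ = (V_up−V_dn)/(S_up−S_dn) = (0.0000−0.6482)/(283.3747−164.2752) = -0.0054. V = [p*·0.0000 + (1−p*)·0.6482]/1.33 = 0.0420. B = V − Δ·S = 1.1596.
(2,2): S=354.2184. Δ = (V_up−V_dn)/(S_up−S_dn) = (0.0000−0.0000)/(488.8214−283.3747) = 0.0000. V = [p*·0.0000 + (1−p*)·0.0000]/1.33 = 0.0000. B = V − Δ·S = 0.0000.
(1,0): S=148.8000. Δ = (V_up−V_dn)/(S_up−S_dn) = (0.0420−0.9327)/(205.3440−119.0400) = -0.0103. V = [p*·0.0420 + (1−p*)·0.9327]/1.33 = 0.0893. B = V − Δ·S = 1.6250.
(1,1): S=256.6800. Δ = (V_up−V_dn)/(S_up−S_dn) = (0.0000−0.0420)/(354.2184−205.3440) = -0.0003. V = [p*·0.0000 + (1−p*)·0.0420]/1.33 = 0.0027. B = V − Δ·S = 0.0752.
(0,0): S=186.0000. Δ = (V_up−V_dn)/(S_up−S_dn) = (0.0027−0.0893)/(256.6800−148.8000) = -0.0008. V = [p*·0.0027 + (1−p*)·0.0893]/1.33 = 0.0077. B = V − Δ·S = 0.1570.
Each (Δ,B) replicates both successor values, so the strategy is self-financing and V0 is arbitrage-free.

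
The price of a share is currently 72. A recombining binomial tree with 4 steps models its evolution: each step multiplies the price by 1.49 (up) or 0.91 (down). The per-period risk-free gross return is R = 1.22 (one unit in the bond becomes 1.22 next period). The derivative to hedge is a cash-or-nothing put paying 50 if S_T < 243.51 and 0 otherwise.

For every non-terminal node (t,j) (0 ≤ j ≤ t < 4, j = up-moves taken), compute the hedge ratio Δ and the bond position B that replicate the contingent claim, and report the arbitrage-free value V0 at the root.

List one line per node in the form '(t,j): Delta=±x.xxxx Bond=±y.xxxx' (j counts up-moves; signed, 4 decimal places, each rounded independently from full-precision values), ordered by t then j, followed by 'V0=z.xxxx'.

No-arbitrage ⇒ martingale measure with p* = (R−d)/(u−d) = 0.5345.
At expiry t=4: V(4,0)=50.0000, V(4,1)=50.0000, V(4,2)=50.0000, V(4,3)=50.0000, V(4,4)=0.0000
Node (3,0) S=54.2571: V=(p*·50.0000+(1−p*)·50.0000)/1.22=40.9836; Δ=(50.0000−50.0000)/(80.8431−49.3740)=0.0000; B=V−Δ·S=40.9836
Node (3,1) S=88.8386: V=(p*·50.0000+(1−p*)·50.0000)/1.22=40.9836; Δ=(50.0000−50.0000)/(132.3695−80.8431)=0.0000; B=V−Δ·S=40.9836
Node (3,2) S=145.4610: V=(p*·50.0000+(1−p*)·50.0000)/1.22=40.9836; Δ=(50.0000−50.0000)/(216.7368−132.3695)=0.0000; B=V−Δ·S=40.9836
Node (3,3) S=238.1723: V=(p*·0.0000+(1−p*)·50.0000)/1.22=19.0786; Δ=(0.0000−50.0000)/(354.8768−216.7368)=-0.3620; B=V−Δ·S=105.2855
Node (2,0) S=59.6232: V=(p*·40.9836+(1−p*)·40.9836)/1.22=33.5931; Δ=(40.9836−40.9836)/(88.8386−54.2571)=0.0000; B=V−Δ·S=33.5931
Node (2,1) S=97.6248: V=(p*·40.9836+(1−p*)·40.9836)/1.22=33.5931; Δ=(40.9836−40.9836)/(145.4610−88.8386)=0.0000; B=V−Δ·S=33.5931
Node (2,2) S=159.8472: V=(p*·19.0786+(1−p*)·40.9836)/1.22=23.9965; Δ=(19.0786−40.9836)/(238.1723−145.4610)=-0.2363; B=V−Δ·S=61.7638
Node (1,0) S=65.5200: V=(p*·33.5931+(1−p*)·33.5931)/1.22=27.5353; Δ=(33.5931−33.5931)/(97.6248−59.6232)=0.0000; B=V−Δ·S=27.5353
Node (1,1) S=107.2800: V=(p*·23.9965+(1−p*)·33.5931)/1.22=23.3311; Δ=(23.9965−33.5931)/(159.8472−97.6248)=-0.1542; B=V−Δ·S=39.8769
Node (0,0) S=72.0000: V=(p*·23.3311+(1−p*)·27.5353)/1.22=20.7281; Δ=(23.3311−27.5353)/(107.2800−65.5200)=-0.1007; B=V−Δ·S=27.9768
The time-0 hedge costs 20.7281, which is the no-arbitrage price.

(0,0): Delta=-0.1007 Bond=27.9768
(1,0): Delta=0.0000 Bond=27.5353
(1,1): Delta=-0.1542 Bond=39.8769
(2,0): Delta=0.0000 Bond=33.5931
(2,1): Delta=0.0000 Bond=33.5931
(2,2): Delta=-0.2363 Bond=61.7638
(3,0): Delta=0.0000 Bond=40.9836
(3,1): Delta=0.0000 Bond=40.9836
(3,2): Delta=0.0000 Bond=40.9836
(3,3): Delta=-0.3620 Bond=105.2855
V0=20.7281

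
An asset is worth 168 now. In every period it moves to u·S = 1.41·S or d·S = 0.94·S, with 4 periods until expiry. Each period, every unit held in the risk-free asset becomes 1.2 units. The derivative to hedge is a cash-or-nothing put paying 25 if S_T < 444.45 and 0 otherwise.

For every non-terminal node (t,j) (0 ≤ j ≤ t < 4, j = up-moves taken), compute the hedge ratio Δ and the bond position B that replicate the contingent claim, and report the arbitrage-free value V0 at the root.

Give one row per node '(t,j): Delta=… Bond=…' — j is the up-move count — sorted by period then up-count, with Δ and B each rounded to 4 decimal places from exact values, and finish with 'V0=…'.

The replicating-portfolio and risk-neutral prices coincide; use p* = (1.2−0.94)/(1.41−0.94) = 0.5532 for the latter.
At expiry t=4: V(4,0)=25.0000, V(4,1)=25.0000, V(4,2)=25.0000, V(4,3)=25.0000, V(4,4)=0.0000
(3,0): S=139.5381. Δ = (V_up−V_dn)/(S_up−S_dn) = (25.0000−25.0000)/(196.7487−131.1658) = 0.0000. V = [p*·25.0000 + (1−p*)·25.0000]/1.2 = 20.8333. B = V − Δ·S = 20.8333.
(3,1): S=209.3072. Δ = (V_up−V_dn)/(S_up−S_dn) = (25.0000−25.0000)/(295.1231−196.7487) = 0.0000. V = [p*·25.0000 + (1−p*)·25.0000]/1.2 = 20.8333. B = V − Δ·S = 20.8333.
(3,2): S=313.9608. Δ = (V_up−V_dn)/(S_up−S_dn) = (25.0000−25.0000)/(442.6847−295.1231) = 0.0000. V = [p*·25.0000 + (1−p*)·25.0000]/1.2 = 20.8333. B = V − Δ·S = 20.8333.
(3,3): S=470.9411. Δ = (V_up−V_dn)/(S_up−S_dn) = (0.0000−25.0000)/(664.0270−442.6847) = -0.1129. V = [p*·0.0000 + (1−p*)·25.0000]/1.2 = 9.3085. B = V − Δ·S = 62.5000.
(2,0): S=148.4448. Δ = (V_up−V_dn)/(S_up−S_dn) = (20.8333−20.8333)/(209.3072−139.5381) = 0.0000. V = [p*·20.8333 + (1−p*)·20.8333]/1.2 = 17.3611. B = V − Δ·S = 17.3611.
(2,1): S=222.6672. Δ = (V_up−V_dn)/(S_up−S_dn) = (20.8333−20.8333)/(313.9608−209.3072) = 0.0000. V = [p*·20.8333 + (1−p*)·20.8333]/1.2 = 17.3611. B = V − Δ·S = 17.3611.
(2,2): S=334.0008. Δ = (V_up−V_dn)/(S_up−S_dn) = (9.3085−20.8333)/(470.9411−313.9608) = -0.0734. V = [p*·9.3085 + (1−p*)·20.8333]/1.2 = 12.0482. B = V − Δ·S = 36.5691.
(1,0): S=157.9200. Δ = (V_up−V_dn)/(S_up−S_dn) = (17.3611−17.3611)/(222.6672−148.4448) = 0.0000. V = [p*·17.3611 + (1−p*)·17.3611]/1.2 = 14.4676. B = V − Δ·S = 14.4676.
(1,1): S=236.8800. Δ = (V_up−V_dn)/(S_up−S_dn) = (12.0482−17.3611)/(334.0008−222.6672) = -0.0477. V = [p*·12.0482 + (1−p*)·17.3611]/1.2 = 12.0184. B = V − Δ·S = 23.3224.
(0,0): S=168.0000. Δ = (V_up−V_dn)/(S_up−S_dn) = (12.0184−14.4676)/(236.8800−157.9200) = -0.0310. V = [p*·12.0184 + (1−p*)·14.4676]/1.2 = 10.9273. B = V − Δ·S = 16.1383.
Each (Δ,B) replicates both successor values, so the strategy is self-financing and V0 is arbitrage-free.

(0,0): Delta=-0.0310 Bond=16.1383
(1,0): Delta=0.0000 Bond=14.4676
(1,1): Delta=-0.0477 Bond=23.3224
(2,0): Delta=0.0000 Bond=17.3611
(2,1): Delta=0.0000 Bond=17.3611
(2,2): Delta=-0.0734 Bond=36.5691
(3,0): Delta=0.0000 Bond=20.8333
(3,1): Delta=0.0000 Bond=20.8333
(3,2): Delta=0.0000 Bond=20.8333
(3,3): Delta=-0.1129 Bond=62.5000
V0=10.9273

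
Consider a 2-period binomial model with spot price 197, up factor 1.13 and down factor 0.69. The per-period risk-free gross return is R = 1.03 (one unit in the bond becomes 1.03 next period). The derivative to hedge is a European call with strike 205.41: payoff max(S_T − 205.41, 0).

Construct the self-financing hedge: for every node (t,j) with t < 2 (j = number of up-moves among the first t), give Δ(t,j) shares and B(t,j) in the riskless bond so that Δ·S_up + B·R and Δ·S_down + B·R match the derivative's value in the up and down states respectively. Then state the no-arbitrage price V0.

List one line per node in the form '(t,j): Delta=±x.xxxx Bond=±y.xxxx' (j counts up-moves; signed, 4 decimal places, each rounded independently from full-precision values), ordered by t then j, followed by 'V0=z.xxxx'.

(0,0): Delta=0.3993 Bond=-52.7010
(1,0): Delta=0.0000 Bond=0.0000
(1,1): Delta=0.4711 Bond=-70.2474
V0=25.9686

No-arbitrage ⇒ martingale measure with p* = (R−d)/(u−d) = 0.7727.
Payoff layer (t=2): V(2,0)=0.0000, V(2,1)=0.0000, V(2,2)=46.1393
  t=1,j=0: stock 135.9300 → up 153.6009 (V=0.0000), down 93.7917 (V=0.0000). Price 0.0000; hedge Δ=0.0000, bond B=0.0000.
  t=1,j=1: stock 222.6100 → up 251.5493 (V=46.1393), down 153.6009 (V=0.0000). Price 34.6147; hedge Δ=0.4711, bond B=-70.2474.
  t=0,j=0: stock 197.0000 → up 222.6100 (V=34.6147), down 135.9300 (V=0.0000). Price 25.9686; hedge Δ=0.3993, bond B=-52.7010.
Each (Δ,B) replicates both successor values, so the strategy is self-financing and V0 is arbitrage-free.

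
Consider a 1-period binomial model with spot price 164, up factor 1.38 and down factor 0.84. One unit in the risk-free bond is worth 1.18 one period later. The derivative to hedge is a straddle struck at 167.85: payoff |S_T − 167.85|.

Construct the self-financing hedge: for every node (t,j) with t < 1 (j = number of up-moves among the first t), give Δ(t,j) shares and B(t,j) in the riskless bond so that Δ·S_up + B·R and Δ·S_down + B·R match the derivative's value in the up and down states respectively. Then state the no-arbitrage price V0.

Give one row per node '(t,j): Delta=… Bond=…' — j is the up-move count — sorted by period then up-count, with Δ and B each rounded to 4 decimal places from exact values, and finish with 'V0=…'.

(0,0): Delta=0.3205 Bond=-11.9124
V0=40.6431

No-arbitrage ⇒ martingale measure with p* = (R−d)/(u−d) = 0.6296.
At expiry t=1: V(1,0)=30.0900, V(1,1)=58.4700
  t=0,j=0: stock 164.0000 → up 226.3200 (V=58.4700), down 137.7600 (V=30.0900). Price 40.6431; hedge Δ=0.3205, bond B=-11.9124.
Each (Δ,B) replicates both successor values, so the strategy is self-financing and V0 is arbitrage-free.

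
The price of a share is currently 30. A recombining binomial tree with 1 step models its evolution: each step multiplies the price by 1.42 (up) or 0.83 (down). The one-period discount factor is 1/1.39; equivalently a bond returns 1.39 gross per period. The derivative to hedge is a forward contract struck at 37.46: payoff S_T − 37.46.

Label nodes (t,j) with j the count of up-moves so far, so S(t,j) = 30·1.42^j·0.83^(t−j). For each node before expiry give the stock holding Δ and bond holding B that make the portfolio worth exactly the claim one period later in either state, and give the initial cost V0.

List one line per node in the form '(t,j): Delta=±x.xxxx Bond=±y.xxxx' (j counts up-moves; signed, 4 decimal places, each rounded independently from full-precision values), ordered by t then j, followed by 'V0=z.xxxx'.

(0,0): Delta=1.0000 Bond=-26.9496
V0=3.0504

No-arbitrage ⇒ martingale measure with p* = (R−d)/(u−d) = 0.9492.
Terminal payoffs: V(1,0)=-12.5600, V(1,1)=5.1400
  t=0,j=0: stock 30.0000 → up 42.6000 (V=5.1400), down 24.9000 (V=-12.5600). Price 3.0504; hedge Δ=1.0000, bond B=-26.9496.
Check: Δ(0,0)·S0 + B(0,0) = 3.0504 = V0.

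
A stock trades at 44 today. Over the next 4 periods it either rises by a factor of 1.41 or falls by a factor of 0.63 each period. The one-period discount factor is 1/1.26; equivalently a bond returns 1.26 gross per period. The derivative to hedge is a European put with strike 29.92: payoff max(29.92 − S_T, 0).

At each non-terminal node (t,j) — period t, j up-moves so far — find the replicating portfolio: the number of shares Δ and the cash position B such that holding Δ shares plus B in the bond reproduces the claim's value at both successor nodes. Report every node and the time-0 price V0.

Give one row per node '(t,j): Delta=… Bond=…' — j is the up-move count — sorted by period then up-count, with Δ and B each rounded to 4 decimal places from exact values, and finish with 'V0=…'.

Risk-neutral probability p* = (R−d)/(u−d) = (1.26−0.63)/(1.41−0.63) = 0.8077.
Terminal values V(4,·): V(4,0)=22.9887, V(4,1)=14.4071, V(4,2)=0.0000, V(4,3)=0.0000, V(4,4)=0.0000
Node (3,0) S=11.0021: V=(p*·14.4071+(1−p*)·22.9887)/1.26=12.7440; Δ=(14.4071−22.9887)/(15.5129−6.9313)=-1.0000; B=V−Δ·S=23.7460
Node (3,1) S=24.6237: V=(p*·0.0000+(1−p*)·14.4071)/1.26=2.1989; Δ=(0.0000−14.4071)/(34.7194−15.5129)=-0.7501; B=V−Δ·S=20.6695
Node (3,2) S=55.1101: V=(p*·0.0000+(1−p*)·0.0000)/1.26=0.0000; Δ=(0.0000−0.0000)/(77.7053−34.7194)=0.0000; B=V−Δ·S=0.0000
Node (3,3) S=123.3417: V=(p*·0.0000+(1−p*)·0.0000)/1.26=0.0000; Δ=(0.0000−0.0000)/(173.9118−77.7053)=0.0000; B=V−Δ·S=0.0000
Node (2,0) S=17.4636: V=(p*·2.1989+(1−p*)·12.7440)/1.26=3.3546; Δ=(2.1989−12.7440)/(24.6237−11.0021)=-0.7741; B=V−Δ·S=16.8739
Node (2,1) S=39.0852: V=(p*·0.0000+(1−p*)·2.1989)/1.26=0.3356; Δ=(0.0000−2.1989)/(55.1101−24.6237)=-0.0721; B=V−Δ·S=3.1547
Node (2,2) S=87.4764: V=(p*·0.0000+(1−p*)·0.0000)/1.26=0.0000; Δ=(0.0000−0.0000)/(123.3417−55.1101)=0.0000; B=V−Δ·S=0.0000
Node (1,0) S=27.7200: V=(p*·0.3356+(1−p*)·3.3546)/1.26=0.7271; Δ=(0.3356−3.3546)/(39.0852−17.4636)=-0.1396; B=V−Δ·S=4.5976
Node (1,1) S=62.0400: V=(p*·0.0000+(1−p*)·0.3356)/1.26=0.0512; Δ=(0.0000−0.3356)/(87.4764−39.0852)=-0.0069; B=V−Δ·S=0.4815
Node (0,0) S=44.0000: V=(p*·0.0512+(1−p*)·0.7271)/1.26=0.1438; Δ=(0.0512−0.7271)/(62.0400−27.7200)=-0.0197; B=V−Δ·S=1.0104
Self-financing check: at every node Δ·S+B equals the discounted successor values.

(0,0): Delta=-0.0197 Bond=1.0104
(1,0): Delta=-0.1396 Bond=4.5976
(1,1): Delta=-0.0069 Bond=0.4815
(2,0): Delta=-0.7741 Bond=16.8739
(2,1): Delta=-0.0721 Bond=3.1547
(2,2): Delta=0.0000 Bond=0.0000
(3,0): Delta=-1.0000 Bond=23.7460
(3,1): Delta=-0.7501 Bond=20.6695
(3,2): Delta=0.0000 Bond=0.0000
(3,3): Delta=0.0000 Bond=0.0000
V0=0.1438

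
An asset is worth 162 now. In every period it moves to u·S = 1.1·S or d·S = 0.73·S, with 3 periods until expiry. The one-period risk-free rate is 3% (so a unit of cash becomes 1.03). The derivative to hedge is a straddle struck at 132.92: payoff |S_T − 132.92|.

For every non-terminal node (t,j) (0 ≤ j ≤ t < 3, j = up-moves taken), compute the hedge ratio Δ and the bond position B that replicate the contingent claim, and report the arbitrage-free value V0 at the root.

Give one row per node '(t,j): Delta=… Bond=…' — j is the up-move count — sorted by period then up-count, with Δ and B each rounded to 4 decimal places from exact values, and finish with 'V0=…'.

The replicating-portfolio and risk-neutral prices coincide; use p* = (1.03−0.73)/(1.1−0.73) = 0.8108 for the latter.
Terminal values V(3,·): V(3,0)=69.8992, V(3,1)=37.9572, V(3,2)=10.1746, V(3,3)=82.7020
(2,0): S=86.3298. Δ = (V_up−V_dn)/(S_up−S_dn) = (37.9572−69.8992)/(94.9628−63.0208) = -1.0000. V = [p*·37.9572 + (1−p*)·69.8992]/1.03 = 42.7187. B = V − Δ·S = 129.0485.
(2,1): S=130.0860. Δ = (V_up−V_dn)/(S_up−S_dn) = (10.1746−37.9572)/(143.0946−94.9628) = -0.5772. V = [p*·10.1746 + (1−p*)·37.9572]/1.03 = 14.9813. B = V − Δ·S = 90.0695.
(2,2): S=196.0200. Δ = (V_up−V_dn)/(S_up−S_dn) = (82.7020−10.1746)/(215.6220−143.0946) = 1.0000. V = [p*·82.7020 + (1−p*)·10.1746]/1.03 = 66.9715. B = V − Δ·S = -129.0485.
(1,0): S=118.2600. Δ = (V_up−V_dn)/(S_up−S_dn) = (14.9813−42.7187)/(130.0860−86.3298) = -0.6339. V = [p*·14.9813 + (1−p*)·42.7187]/1.03 = 19.6398. B = V − Δ·S = 94.6057.
(1,1): S=178.2000. Δ = (V_up−V_dn)/(S_up−S_dn) = (66.9715−14.9813)/(196.0200−130.0860) = 0.7885. V = [p*·66.9715 + (1−p*)·14.9813]/1.03 = 55.4713. B = V − Δ·S = -85.0425.
(0,0): S=162.0000. Δ = (V_up−V_dn)/(S_up−S_dn) = (55.4713−19.6398)/(178.2000−118.2600) = 0.5978. V = [p*·55.4713 + (1−p*)·19.6398]/1.03 = 47.2742. B = V − Δ·S = -49.5680.
Check: Δ(0,0)·S0 + B(0,0) = 47.2742 = V0.

(0,0): Delta=0.5978 Bond=-49.5680
(1,0): Delta=-0.6339 Bond=94.6057
(1,1): Delta=0.7885 Bond=-85.0425
(2,0): Delta=-1.0000 Bond=129.0485
(2,1): Delta=-0.5772 Bond=90.0695
(2,2): Delta=1.0000 Bond=-129.0485
V0=47.2742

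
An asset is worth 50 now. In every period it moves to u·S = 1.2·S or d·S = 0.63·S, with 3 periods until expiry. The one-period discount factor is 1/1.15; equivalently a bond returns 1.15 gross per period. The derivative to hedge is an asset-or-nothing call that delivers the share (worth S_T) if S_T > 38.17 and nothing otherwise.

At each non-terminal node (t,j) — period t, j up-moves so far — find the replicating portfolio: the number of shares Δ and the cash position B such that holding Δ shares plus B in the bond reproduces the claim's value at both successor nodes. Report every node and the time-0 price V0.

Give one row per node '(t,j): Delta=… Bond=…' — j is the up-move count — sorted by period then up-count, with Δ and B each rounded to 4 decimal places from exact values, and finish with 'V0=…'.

Since d<R<u, set p* = (R−d)/(u−d) = 0.9123; price each node as the discounted p*-expectation of its children.
Payoff layer (t=3): V(3,0)=0.0000, V(3,1)=0.0000, V(3,2)=45.3600, V(3,3)=86.4000
Node (2,0) S=19.8450: V=(p*·0.0000+(1−p*)·0.0000)/1.15=0.0000; Δ=(0.0000−0.0000)/(23.8140−12.5024)=0.0000; B=V−Δ·S=0.0000
Node (2,1) S=37.8000: V=(p*·45.3600+(1−p*)·0.0000)/1.15=35.9835; Δ=(45.3600−0.0000)/(45.3600−23.8140)=2.1053; B=V−Δ·S=-43.5954
Node (2,2) S=72.0000: V=(p*·86.4000+(1−p*)·45.3600)/1.15=72.0000; Δ=(86.4000−45.3600)/(86.4000−45.3600)=1.0000; B=V−Δ·S=0.0000
Node (1,0) S=31.5000: V=(p*·35.9835+(1−p*)·0.0000)/1.15=28.5453; Δ=(35.9835−0.0000)/(37.8000−19.8450)=2.0041; B=V−Δ·S=-34.5837
Node (1,1) S=60.0000: V=(p*·72.0000+(1−p*)·35.9835)/1.15=59.8614; Δ=(72.0000−35.9835)/(72.0000−37.8000)=1.0531; B=V−Δ·S=-3.3254
Node (0,0) S=50.0000: V=(p*·59.8614+(1−p*)·28.5453)/1.15=49.6647; Δ=(59.8614−28.5453)/(60.0000−31.5000)=1.0988; B=V−Δ·S=-5.2759
Root portfolio cost Δ·50+B reproduces V0=49.6647.

(0,0): Delta=1.0988 Bond=-5.2759
(1,0): Delta=2.0041 Bond=-34.5837
(1,1): Delta=1.0531 Bond=-3.3254
(2,0): Delta=0.0000 Bond=0.0000
(2,1): Delta=2.1053 Bond=-43.5954
(2,2): Delta=1.0000 Bond=0.0000
V0=49.6647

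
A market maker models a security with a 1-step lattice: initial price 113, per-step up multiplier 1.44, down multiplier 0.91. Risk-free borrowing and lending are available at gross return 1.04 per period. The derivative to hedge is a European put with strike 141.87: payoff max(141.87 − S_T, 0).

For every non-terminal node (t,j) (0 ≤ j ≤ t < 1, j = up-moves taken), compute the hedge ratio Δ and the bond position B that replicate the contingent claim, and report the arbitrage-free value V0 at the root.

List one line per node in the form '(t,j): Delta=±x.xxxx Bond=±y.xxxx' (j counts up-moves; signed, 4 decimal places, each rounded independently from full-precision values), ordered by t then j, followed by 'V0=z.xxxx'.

(0,0): Delta=-0.6519 Bond=101.9913
V0=28.3309

Under the risk-neutral measure, an up-move has probability p* = (R−d)/(u−d) = 0.2453 and values discount at R = 1.04.
At expiry t=1: V(1,0)=39.0400, V(1,1)=0.0000
(0,0): S=113.0000. Δ = (V_up−V_dn)/(S_up−S_dn) = (0.0000−39.0400)/(162.7200−102.8300) = -0.6519. V = [p*·0.0000 + (1−p*)·39.0400]/1.04 = 28.3309. B = V − Δ·S = 101.9913.
Root portfolio cost Δ·113+B reproduces V0=28.3309.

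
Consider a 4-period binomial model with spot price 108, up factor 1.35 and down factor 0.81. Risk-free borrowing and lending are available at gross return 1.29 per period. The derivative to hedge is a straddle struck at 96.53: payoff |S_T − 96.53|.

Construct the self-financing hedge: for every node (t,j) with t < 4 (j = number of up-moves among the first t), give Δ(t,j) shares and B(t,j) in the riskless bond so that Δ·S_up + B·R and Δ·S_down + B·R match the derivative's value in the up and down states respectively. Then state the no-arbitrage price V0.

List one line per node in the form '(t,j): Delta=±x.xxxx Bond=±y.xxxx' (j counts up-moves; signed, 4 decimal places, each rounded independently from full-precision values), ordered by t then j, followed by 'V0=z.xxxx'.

Under the risk-neutral measure, an up-move has probability p* = (R−d)/(u−d) = 0.8889 and values discount at R = 1.29.
Terminal payoffs: V(4,0)=50.0395, V(4,1)=19.0459, V(4,2)=32.6102, V(4,3)=118.7036, V(4,4)=262.1927
  t=3,j=0: stock 57.3956 → up 77.4841 (V=19.0459), down 46.4905 (V=50.0395). Price 17.4338; hedge Δ=-1.0000, bond B=74.8295.
  t=3,j=1: stock 95.6594 → up 129.1402 (V=32.6102), down 77.4841 (V=19.0459). Price 24.1109; hedge Δ=0.2626, bond B=-1.0081.
  t=3,j=2: stock 159.4323 → up 215.2336 (V=118.7036), down 129.1402 (V=32.6102). Price 84.6028; hedge Δ=1.0000, bond B=-74.8295.
  t=3,j=3: stock 265.7205 → up 358.7227 (V=262.1927), down 215.2336 (V=118.7036). Price 190.8910; hedge Δ=1.0000, bond B=-74.8295.
  t=2,j=0: stock 70.8588 → up 95.6594 (V=24.1109), down 57.3956 (V=17.4338). Price 18.1155; hedge Δ=0.1745, bond B=5.7506.
  t=2,j=1: stock 118.0980 → up 159.4323 (V=84.6028), down 95.6594 (V=24.1109). Price 60.3733; hedge Δ=0.9486, bond B=-51.6489.
  t=2,j=2: stock 196.8300 → up 265.7205 (V=190.8910), down 159.4323 (V=84.6028). Price 138.8227; hedge Δ=1.0000, bond B=-58.0073.
  t=1,j=0: stock 87.4800 → up 118.0980 (V=60.3733), down 70.8588 (V=18.1155). Price 43.1612; hedge Δ=0.8945, bond B=-35.0939.
  t=1,j=1: stock 145.8000 → up 196.8300 (V=138.8227), down 118.0980 (V=60.3733). Price 100.8574; hedge Δ=0.9964, bond B=-44.4193.
  t=0,j=0: stock 108.0000 → up 145.8000 (V=100.8574), down 87.4800 (V=43.1612). Price 73.2145; hedge Δ=0.9893, bond B=-33.6303.
Each (Δ,B) replicates both successor values, so the strategy is self-financing and V0 is arbitrage-free.

(0,0): Delta=0.9893 Bond=-33.6303
(1,0): Delta=0.8945 Bond=-35.0939
(1,1): Delta=0.9964 Bond=-44.4193
(2,0): Delta=0.1745 Bond=5.7506
(2,1): Delta=0.9486 Bond=-51.6489
(2,2): Delta=1.0000 Bond=-58.0073
(3,0): Delta=-1.0000 Bond=74.8295
(3,1): Delta=0.2626 Bond=-1.0081
(3,2): Delta=1.0000 Bond=-74.8295
(3,3): Delta=1.0000 Bond=-74.8295
V0=73.2145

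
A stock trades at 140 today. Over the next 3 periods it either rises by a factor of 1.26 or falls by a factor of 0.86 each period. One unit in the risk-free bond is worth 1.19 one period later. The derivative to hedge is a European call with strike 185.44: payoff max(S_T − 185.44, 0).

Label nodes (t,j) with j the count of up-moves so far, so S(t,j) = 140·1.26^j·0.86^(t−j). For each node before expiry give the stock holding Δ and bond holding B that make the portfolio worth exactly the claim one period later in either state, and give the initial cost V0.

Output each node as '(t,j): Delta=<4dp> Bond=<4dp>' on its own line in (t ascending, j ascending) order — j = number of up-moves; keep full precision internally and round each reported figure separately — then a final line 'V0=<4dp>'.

Risk-neutral probability p* = (R−d)/(u−d) = (1.19−0.86)/(1.26−0.86) = 0.8250.
Terminal payoffs: V(3,0)=0.0000, V(3,1)=0.0000, V(3,2)=5.7070, V(3,3)=94.6126
(2,0): S=103.5440. Δ = (V_up−V_dn)/(S_up−S_dn) = (0.0000−0.0000)/(130.4654−89.0478) = 0.0000. V = [p*·0.0000 + (1−p*)·0.0000]/1.19 = 0.0000. B = V − Δ·S = 0.0000.
(2,1): S=151.7040. Δ = (V_up−V_dn)/(S_up−S_dn) = (5.7070−0.0000)/(191.1470−130.4654) = 0.0940. V = [p*·5.7070 + (1−p*)·0.0000]/1.19 = 3.9566. B = V − Δ·S = -10.3110.
(2,2): S=222.2640. Δ = (V_up−V_dn)/(S_up−S_dn) = (94.6126−5.7070)/(280.0526−191.1470) = 1.0000. V = [p*·94.6126 + (1−p*)·5.7070]/1.19 = 66.4321. B = V − Δ·S = -155.8319.
(1,0): S=120.4000. Δ = (V_up−V_dn)/(S_up−S_dn) = (3.9566−0.0000)/(151.7040−103.5440) = 0.0822. V = [p*·3.9566 + (1−p*)·0.0000]/1.19 = 2.7430. B = V − Δ·S = -7.1484.
(1,1): S=176.4000. Δ = (V_up−V_dn)/(S_up−S_dn) = (66.4321−3.9566)/(222.2640−151.7040) = 0.8854. V = [p*·66.4321 + (1−p*)·3.9566]/1.19 = 46.6377. B = V − Δ·S = -109.5511.
(0,0): S=140.0000. Δ = (V_up−V_dn)/(S_up−S_dn) = (46.6377−2.7430)/(176.4000−120.4000) = 0.7838. V = [p*·46.6377 + (1−p*)·2.7430]/1.19 = 32.7362. B = V − Δ·S = -77.0005.
Self-financing check: at every node Δ·S+B equals the discounted successor values.

(0,0): Delta=0.7838 Bond=-77.0005
(1,0): Delta=0.0822 Bond=-7.1484
(1,1): Delta=0.8854 Bond=-109.5511
(2,0): Delta=0.0000 Bond=0.0000
(2,1): Delta=0.0940 Bond=-10.3110
(2,2): Delta=1.0000 Bond=-155.8319
V0=32.7362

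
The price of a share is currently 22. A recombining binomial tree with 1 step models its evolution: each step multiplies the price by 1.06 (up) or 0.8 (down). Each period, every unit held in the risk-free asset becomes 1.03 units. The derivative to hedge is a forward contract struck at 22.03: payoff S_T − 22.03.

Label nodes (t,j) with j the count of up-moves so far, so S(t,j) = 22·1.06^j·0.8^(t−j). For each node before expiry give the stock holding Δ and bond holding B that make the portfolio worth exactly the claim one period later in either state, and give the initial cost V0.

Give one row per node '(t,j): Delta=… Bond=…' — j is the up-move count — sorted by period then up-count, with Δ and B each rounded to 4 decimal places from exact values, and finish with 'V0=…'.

The replicating-portfolio and risk-neutral prices coincide; use p* = (1.03−0.8)/(1.06−0.8) = 0.8846 for the latter.
At expiry t=1: V(1,0)=-4.4300, V(1,1)=1.2900
  t=0,j=0: stock 22.0000 → up 23.3200 (V=1.2900), down 17.6000 (V=-4.4300). Price 0.6117; hedge Δ=1.0000, bond B=-21.3883.
Root portfolio cost Δ·22+B reproduces V0=0.6117.

(0,0): Delta=1.0000 Bond=-21.3883
V0=0.6117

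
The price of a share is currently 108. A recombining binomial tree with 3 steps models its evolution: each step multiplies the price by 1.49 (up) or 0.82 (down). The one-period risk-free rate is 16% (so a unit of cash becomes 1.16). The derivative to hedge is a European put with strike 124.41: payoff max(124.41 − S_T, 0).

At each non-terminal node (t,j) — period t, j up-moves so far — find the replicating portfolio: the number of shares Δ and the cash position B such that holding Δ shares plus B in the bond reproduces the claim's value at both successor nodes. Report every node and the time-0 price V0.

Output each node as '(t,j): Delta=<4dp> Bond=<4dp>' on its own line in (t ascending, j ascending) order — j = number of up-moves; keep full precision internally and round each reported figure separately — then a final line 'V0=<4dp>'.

(0,0): Delta=-0.2044 Bond=30.8788
(1,0): Delta=-0.4677 Bond=59.1314
(1,1): Delta=-0.0638 Bond=13.1931
(2,0): Delta=-1.0000 Bond=107.2500
(2,1): Delta=-0.1833 Bond=31.0718
(2,2): Delta=0.0000 Bond=0.0000
V0=8.8000

Under the risk-neutral measure, an up-move has probability p* = (R−d)/(u−d) = 0.5075 and values discount at R = 1.16.
Terminal values V(3,·): V(3,0)=64.8623, V(3,1)=16.2074, V(3,2)=0.0000, V(3,3)=0.0000
  t=2,j=0: stock 72.6192 → up 108.2026 (V=16.2074), down 59.5477 (V=64.8623). Price 34.6308; hedge Δ=-1.0000, bond B=107.2500.
  t=2,j=1: stock 131.9544 → up 196.6121 (V=0.0000), down 108.2026 (V=16.2074). Price 6.8817; hedge Δ=-0.1833, bond B=31.0718.
  t=2,j=2: stock 239.7708 → up 357.2585 (V=0.0000), down 196.6121 (V=0.0000). Price 0.0000; hedge Δ=0.0000, bond B=0.0000.
  t=1,j=0: stock 88.5600 → up 131.9544 (V=6.8817), down 72.6192 (V=34.6308). Price 17.7148; hedge Δ=-0.4677, bond B=59.1314.
  t=1,j=1: stock 160.9200 → up 239.7708 (V=0.0000), down 131.9544 (V=6.8817). Price 2.9220; hedge Δ=-0.0638, bond B=13.1931.
  t=0,j=0: stock 108.0000 → up 160.9200 (V=2.9220), down 88.5600 (V=17.7148). Price 8.8000; hedge Δ=-0.2044, bond B=30.8788.
Check: Δ(0,0)·S0 + B(0,0) = 8.8000 = V0.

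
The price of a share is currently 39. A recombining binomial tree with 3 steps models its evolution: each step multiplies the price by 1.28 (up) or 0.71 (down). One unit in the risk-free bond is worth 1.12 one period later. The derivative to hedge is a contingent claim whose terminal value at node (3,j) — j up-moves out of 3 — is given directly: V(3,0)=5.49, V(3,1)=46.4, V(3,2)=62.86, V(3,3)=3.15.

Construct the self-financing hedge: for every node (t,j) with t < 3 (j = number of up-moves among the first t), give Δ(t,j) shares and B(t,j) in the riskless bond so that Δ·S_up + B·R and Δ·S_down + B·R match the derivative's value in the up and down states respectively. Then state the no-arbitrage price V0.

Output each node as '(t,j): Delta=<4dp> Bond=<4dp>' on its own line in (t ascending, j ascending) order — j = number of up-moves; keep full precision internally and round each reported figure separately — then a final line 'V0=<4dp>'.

(0,0): Delta=-0.7539 Bond=55.4331
(1,0): Delta=1.3194 Bond=4.6754
(1,1): Delta=-1.2027 Bond=84.4888
(2,0): Delta=3.6507 Bond=-40.5965
(2,1): Delta=0.8147 Bond=23.1225
(2,2): Delta=-1.6394 Bond=122.5318
V0=26.0305

Under the risk-neutral measure, an up-move has probability p* = (R−d)/(u−d) = 0.7193 and values discount at R = 1.12.
Terminal payoffs: V(3,0)=5.4900, V(3,1)=46.4000, V(3,2)=62.8600, V(3,3)=3.1500
  t=2,j=0: stock 19.6599 → up 25.1647 (V=46.4000), down 13.9585 (V=5.4900). Price 31.1754; hedge Δ=3.6507, bond B=-40.5965.
  t=2,j=1: stock 35.4432 → up 45.3673 (V=62.8600), down 25.1647 (V=46.4000). Price 51.9997; hedge Δ=0.8147, bond B=23.1225.
  t=2,j=2: stock 63.8976 → up 81.7889 (V=3.1500), down 45.3673 (V=62.8600). Price 17.7774; hedge Δ=-1.6394, bond B=122.5318.
  t=1,j=0: stock 27.6900 → up 35.4432 (V=51.9997), down 19.6599 (V=31.1754). Price 41.2092; hedge Δ=1.3194, bond B=4.6754.
  t=1,j=1: stock 49.9200 → up 63.8976 (V=17.7774), down 35.4432 (V=51.9997). Price 24.4497; hedge Δ=-1.2027, bond B=84.4888.
  t=0,j=0: stock 39.0000 → up 49.9200 (V=24.4497), down 27.6900 (V=41.2092). Price 26.0305; hedge Δ=-0.7539, bond B=55.4331.
The time-0 hedge costs 26.0305, which is the no-arbitrage price.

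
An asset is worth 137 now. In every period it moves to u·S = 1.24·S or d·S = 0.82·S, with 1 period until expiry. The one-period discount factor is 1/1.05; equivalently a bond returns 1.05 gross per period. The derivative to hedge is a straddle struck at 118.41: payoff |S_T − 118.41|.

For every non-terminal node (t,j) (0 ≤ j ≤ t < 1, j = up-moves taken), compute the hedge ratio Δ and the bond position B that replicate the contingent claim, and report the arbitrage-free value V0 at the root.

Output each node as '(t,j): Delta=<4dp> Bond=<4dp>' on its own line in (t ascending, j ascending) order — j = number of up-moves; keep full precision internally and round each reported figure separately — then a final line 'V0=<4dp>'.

The replicating-portfolio and risk-neutral prices coincide; use p* = (1.05−0.82)/(1.24−0.82) = 0.5476 for the latter.
Terminal payoffs: V(1,0)=6.0700, V(1,1)=51.4700
(0,0): S=137.0000. Δ = (V_up−V_dn)/(S_up−S_dn) = (51.4700−6.0700)/(169.8800−112.3400) = 0.7890. V = [p*·51.4700 + (1−p*)·6.0700]/1.05 = 29.4590. B = V − Δ·S = -78.6363.
Root portfolio cost Δ·137+B reproduces V0=29.4590.

(0,0): Delta=0.7890 Bond=-78.6363
V0=29.4590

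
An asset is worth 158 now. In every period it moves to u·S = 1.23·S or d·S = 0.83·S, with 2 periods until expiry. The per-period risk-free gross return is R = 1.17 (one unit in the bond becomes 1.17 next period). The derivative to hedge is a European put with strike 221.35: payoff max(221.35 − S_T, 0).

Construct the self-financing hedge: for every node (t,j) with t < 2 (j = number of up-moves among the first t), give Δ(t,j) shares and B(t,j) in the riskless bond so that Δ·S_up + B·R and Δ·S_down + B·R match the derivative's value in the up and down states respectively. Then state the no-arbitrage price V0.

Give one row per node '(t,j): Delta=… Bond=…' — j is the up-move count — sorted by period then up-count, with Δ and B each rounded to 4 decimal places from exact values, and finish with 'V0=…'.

(0,0): Delta=-0.7967 Bond=138.9089
(1,0): Delta=-1.0000 Bond=189.1880
(1,1): Delta=-0.7725 Bond=157.8179
V0=13.0349

The replicating-portfolio and risk-neutral prices coincide; use p* = (1.17−0.83)/(1.23−0.83) = 0.8500 for the latter.
At expiry t=2: V(2,0)=112.5038, V(2,1)=60.0478, V(2,2)=0.0000
(1,0): S=131.1400. Δ = (V_up−V_dn)/(S_up−S_dn) = (60.0478−112.5038)/(161.3022−108.8462) = -1.0000. V = [p*·60.0478 + (1−p*)·112.5038]/1.17 = 58.0480. B = V − Δ·S = 189.1880.
(1,1): S=194.3400. Δ = (V_up−V_dn)/(S_up−S_dn) = (0.0000−60.0478)/(239.0382−161.3022) = -0.7725. V = [p*·0.0000 + (1−p*)·60.0478]/1.17 = 7.6984. B = V − Δ·S = 157.8179.
(0,0): S=158.0000. Δ = (V_up−V_dn)/(S_up−S_dn) = (7.6984−58.0480)/(194.3400−131.1400) = -0.7967. V = [p*·7.6984 + (1−p*)·58.0480]/1.17 = 13.0349. B = V − Δ·S = 138.9089.
Each (Δ,B) replicates both successor values, so the strategy is self-financing and V0 is arbitrage-free.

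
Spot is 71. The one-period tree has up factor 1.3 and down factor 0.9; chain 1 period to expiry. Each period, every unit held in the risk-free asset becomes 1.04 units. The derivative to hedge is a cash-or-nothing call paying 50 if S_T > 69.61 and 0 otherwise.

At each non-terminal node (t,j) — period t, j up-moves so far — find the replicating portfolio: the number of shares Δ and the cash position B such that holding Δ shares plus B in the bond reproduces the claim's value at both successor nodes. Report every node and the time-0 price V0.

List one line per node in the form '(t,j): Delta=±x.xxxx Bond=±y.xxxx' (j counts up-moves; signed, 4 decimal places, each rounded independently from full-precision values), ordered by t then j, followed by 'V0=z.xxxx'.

(0,0): Delta=1.7606 Bond=-108.1731
V0=16.8269

Under the risk-neutral measure, an up-move has probability p* = (R−d)/(u−d) = 0.3500 and values discount at R = 1.04.
Terminal values V(1,·): V(1,0)=0.0000, V(1,1)=50.0000
  t=0,j=0: stock 71.0000 → up 92.3000 (V=50.0000), down 63.9000 (V=0.0000). Price 16.8269; hedge Δ=1.7606, bond B=-108.1731.
Check: Δ(0,0)·S0 + B(0,0) = 16.8269 = V0.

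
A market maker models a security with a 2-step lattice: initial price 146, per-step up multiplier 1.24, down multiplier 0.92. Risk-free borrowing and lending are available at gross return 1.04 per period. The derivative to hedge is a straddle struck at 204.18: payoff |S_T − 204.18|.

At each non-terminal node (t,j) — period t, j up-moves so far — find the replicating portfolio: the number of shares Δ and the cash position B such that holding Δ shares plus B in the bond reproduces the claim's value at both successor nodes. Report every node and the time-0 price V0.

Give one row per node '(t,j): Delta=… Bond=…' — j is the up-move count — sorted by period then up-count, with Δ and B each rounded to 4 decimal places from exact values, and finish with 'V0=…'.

(0,0): Delta=-0.6865 Bond=148.2872
(1,0): Delta=-1.0000 Bond=196.3269
(1,1): Delta=-0.2989 Bond=84.0383
V0=48.0570

The replicating-portfolio and risk-neutral prices coincide; use p* = (1.04−0.92)/(1.24−0.92) = 0.3750 for the latter.
Terminal values V(2,·): V(2,0)=80.6056, V(2,1)=37.6232, V(2,2)=20.3096
  t=1,j=0: stock 134.3200 → up 166.5568 (V=37.6232), down 123.5744 (V=80.6056). Price 62.0069; hedge Δ=-1.0000, bond B=196.3269.
  t=1,j=1: stock 181.0400 → up 224.4896 (V=20.3096), down 166.5568 (V=37.6232). Price 29.9333; hedge Δ=-0.2989, bond B=84.0383.
  t=0,j=0: stock 146.0000 → up 181.0400 (V=29.9333), down 134.3200 (V=62.0069). Price 48.0570; hedge Δ=-0.6865, bond B=148.2872.
Self-financing check: at every node Δ·S+B equals the discounted successor values.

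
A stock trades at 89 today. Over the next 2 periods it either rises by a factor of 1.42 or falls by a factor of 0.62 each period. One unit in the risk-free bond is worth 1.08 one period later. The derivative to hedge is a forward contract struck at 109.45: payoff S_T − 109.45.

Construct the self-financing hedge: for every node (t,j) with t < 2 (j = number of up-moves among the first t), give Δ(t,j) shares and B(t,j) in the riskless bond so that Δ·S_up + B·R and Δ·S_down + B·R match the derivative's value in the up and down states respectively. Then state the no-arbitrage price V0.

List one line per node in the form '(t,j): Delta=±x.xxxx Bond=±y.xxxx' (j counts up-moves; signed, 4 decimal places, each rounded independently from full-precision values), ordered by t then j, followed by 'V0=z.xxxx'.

The replicating-portfolio and risk-neutral prices coincide; use p* = (1.08−0.62)/(1.42−0.62) = 0.5750 for the latter.
Terminal values V(2,·): V(2,0)=-75.2384, V(2,1)=-31.0944, V(2,2)=70.0096
Node (1,0) S=55.1800: V=(p*·-31.0944+(1−p*)·-75.2384)/1.08=-46.1626; Δ=(-31.0944−-75.2384)/(78.3556−34.2116)=1.0000; B=V−Δ·S=-101.3426
Node (1,1) S=126.3800: V=(p*·70.0096+(1−p*)·-31.0944)/1.08=25.0374; Δ=(70.0096−-31.0944)/(179.4596−78.3556)=1.0000; B=V−Δ·S=-101.3426
Node (0,0) S=89.0000: V=(p*·25.0374+(1−p*)·-46.1626)/1.08=-4.8357; Δ=(25.0374−-46.1626)/(126.3800−55.1800)=1.0000; B=V−Δ·S=-93.8357
Check: Δ(0,0)·S0 + B(0,0) = -4.8357 = V0.

(0,0): Delta=1.0000 Bond=-93.8357
(1,0): Delta=1.0000 Bond=-101.3426
(1,1): Delta=1.0000 Bond=-101.3426
V0=-4.8357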